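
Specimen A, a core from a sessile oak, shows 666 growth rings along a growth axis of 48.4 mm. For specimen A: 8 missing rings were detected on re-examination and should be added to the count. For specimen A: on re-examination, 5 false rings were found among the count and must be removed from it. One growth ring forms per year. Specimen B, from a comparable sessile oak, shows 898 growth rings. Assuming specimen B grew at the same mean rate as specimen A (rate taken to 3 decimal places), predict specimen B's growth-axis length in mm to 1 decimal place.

Specimen A: correcting the raw count gives 666 − 5 + 8 = 669 true growth rings.
A: 48.4 mm over 669 years gives 48.4 / 669 ≈ 0.072 mm/yr.
B's length ≈ 0.072 × 898 = 64.7 mm.

64.7 mm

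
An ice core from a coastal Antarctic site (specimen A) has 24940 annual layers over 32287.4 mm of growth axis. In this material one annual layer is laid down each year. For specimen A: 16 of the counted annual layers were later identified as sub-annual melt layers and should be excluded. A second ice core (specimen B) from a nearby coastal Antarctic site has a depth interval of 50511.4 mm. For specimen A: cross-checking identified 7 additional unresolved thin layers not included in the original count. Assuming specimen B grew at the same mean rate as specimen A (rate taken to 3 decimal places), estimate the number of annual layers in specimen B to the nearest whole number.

39005 annual layers

Specimen A: true annual layer count = 24940 − 16 + 7 = 24931.
A: Mean rate = 32287.4 mm / 24931 years ≈ 1.295 mm/yr.
B spans 50511.4 / 1.295 = 39004.94 years ≈ 39005 annual layers.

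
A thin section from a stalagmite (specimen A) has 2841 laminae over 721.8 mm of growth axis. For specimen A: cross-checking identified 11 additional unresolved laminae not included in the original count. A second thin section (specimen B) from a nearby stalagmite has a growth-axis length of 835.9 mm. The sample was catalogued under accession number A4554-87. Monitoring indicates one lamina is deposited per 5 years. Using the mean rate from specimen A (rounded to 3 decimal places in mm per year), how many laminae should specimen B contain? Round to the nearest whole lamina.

3278 laminae

Specimen A: adjusted count: 2841 + 11 = 2852 laminae.
Specimen A: 2852 laminae at 5 years each span 2852 × 5 = 14260 years.
A: Mean rate = 721.8 mm / 14260 years ≈ 0.051 mm per year.
Specimen B: 835.9 mm / 0.051 mm per year = 16390.20 years; at 5 years per lamina that is 16390.20 / 5 ≈ 3278 laminae.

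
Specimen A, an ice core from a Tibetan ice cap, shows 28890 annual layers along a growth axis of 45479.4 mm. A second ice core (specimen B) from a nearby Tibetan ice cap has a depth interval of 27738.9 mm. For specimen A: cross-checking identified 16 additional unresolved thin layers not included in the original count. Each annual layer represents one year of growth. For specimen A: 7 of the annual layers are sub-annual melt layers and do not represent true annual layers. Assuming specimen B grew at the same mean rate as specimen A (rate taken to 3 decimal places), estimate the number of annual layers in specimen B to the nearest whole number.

Specimen A: adjusted count: 28890 − 7 + 16 = 28899 annual layers.
A: Extension rate ≈ 45479.4 / 28899 = 1.574 mm/yr.
B spans 27738.9 / 1.574 = 17623.19 years ≈ 17623 annual layers.

17623 annual layers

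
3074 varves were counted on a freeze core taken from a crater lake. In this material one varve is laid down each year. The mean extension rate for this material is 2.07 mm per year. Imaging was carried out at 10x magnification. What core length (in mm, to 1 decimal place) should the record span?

6363.2 mm

The record spans 3074 years at 2.07 mm per year.
3074 years at 2.07 mm/year gives 2.07 × 3074 = 6363.2 mm.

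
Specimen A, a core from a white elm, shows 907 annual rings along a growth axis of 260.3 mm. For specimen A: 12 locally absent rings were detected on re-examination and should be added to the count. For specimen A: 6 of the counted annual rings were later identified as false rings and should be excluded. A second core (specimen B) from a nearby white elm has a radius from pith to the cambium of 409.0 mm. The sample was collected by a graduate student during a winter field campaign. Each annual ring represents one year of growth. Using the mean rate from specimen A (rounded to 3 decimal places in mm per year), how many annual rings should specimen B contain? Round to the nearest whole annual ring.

Specimen A: correcting the raw count gives 907 − 6 + 12 = 913 true annual rings.
A: Extension rate ≈ 260.3 / 913 = 0.285 mm/year.
Specimen B: 409.0 mm / 0.285 mm per year = 1435.09 years ≈ 1435 annual rings.

1435 annual rings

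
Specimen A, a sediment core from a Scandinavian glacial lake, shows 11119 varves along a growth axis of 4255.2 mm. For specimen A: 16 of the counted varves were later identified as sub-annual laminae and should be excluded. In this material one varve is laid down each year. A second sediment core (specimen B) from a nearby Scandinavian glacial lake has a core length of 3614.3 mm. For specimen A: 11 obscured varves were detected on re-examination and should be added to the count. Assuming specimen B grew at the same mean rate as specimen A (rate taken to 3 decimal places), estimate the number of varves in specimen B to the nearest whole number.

9437 varves

Specimen A: after corrections the count is 11119 − 16 + 11 = 11114 varves.
A: 4255.2 mm over 11114 years gives 4255.2 / 11114 ≈ 0.383 mm/yr.
B spans 3614.3 / 0.383 = 9436.81 years ≈ 9437 varves.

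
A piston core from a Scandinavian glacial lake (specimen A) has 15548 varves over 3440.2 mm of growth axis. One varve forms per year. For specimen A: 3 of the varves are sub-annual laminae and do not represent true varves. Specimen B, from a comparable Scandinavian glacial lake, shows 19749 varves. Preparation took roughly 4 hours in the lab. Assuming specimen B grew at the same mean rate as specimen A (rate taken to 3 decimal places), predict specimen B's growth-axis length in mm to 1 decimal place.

4364.5 mm

Specimen A: adjusted count: 15548 − 3 = 15545 varves.
A: Extension rate ≈ 3440.2 / 15545 = 0.221 mm/year.
Length of B = 0.221 × 19749 = 4364.5 mm.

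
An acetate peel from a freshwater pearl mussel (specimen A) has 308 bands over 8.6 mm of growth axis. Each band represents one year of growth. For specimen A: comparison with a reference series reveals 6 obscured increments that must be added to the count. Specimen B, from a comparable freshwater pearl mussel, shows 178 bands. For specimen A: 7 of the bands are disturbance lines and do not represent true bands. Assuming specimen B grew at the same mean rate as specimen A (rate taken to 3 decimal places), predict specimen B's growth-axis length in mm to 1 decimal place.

Specimen A: true band count = 308 − 7 + 6 = 307.
A: Extension rate ≈ 8.6 / 307 = 0.028 mm/year.
For B, 0.028 mm/year × 178 years = 5.0 mm.

5.0 mm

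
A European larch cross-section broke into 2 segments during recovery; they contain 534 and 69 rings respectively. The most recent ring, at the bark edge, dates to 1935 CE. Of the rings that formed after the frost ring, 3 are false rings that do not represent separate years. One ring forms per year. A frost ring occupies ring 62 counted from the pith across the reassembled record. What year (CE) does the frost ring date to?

1397 CE

Total rings = 534 + 69 = 603.
603 − 62 = 541 rings lie beyond the frost ring toward the bark edge.
541 − 3 false = 538 true rings after the frost ring.
Counting back 538 years from 1935 CE places the frost ring in 1935 − 538 = 1397 CE.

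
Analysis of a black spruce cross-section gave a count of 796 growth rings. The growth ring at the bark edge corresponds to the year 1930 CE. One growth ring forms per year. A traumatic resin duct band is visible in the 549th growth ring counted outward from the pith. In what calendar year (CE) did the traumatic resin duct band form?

1683 CE

796 − 549 = 247 growth rings lie beyond the traumatic resin duct band toward the bark edge.
Counting back 247 years from 1930 CE places the traumatic resin duct band in 1930 − 247 = 1683 CE.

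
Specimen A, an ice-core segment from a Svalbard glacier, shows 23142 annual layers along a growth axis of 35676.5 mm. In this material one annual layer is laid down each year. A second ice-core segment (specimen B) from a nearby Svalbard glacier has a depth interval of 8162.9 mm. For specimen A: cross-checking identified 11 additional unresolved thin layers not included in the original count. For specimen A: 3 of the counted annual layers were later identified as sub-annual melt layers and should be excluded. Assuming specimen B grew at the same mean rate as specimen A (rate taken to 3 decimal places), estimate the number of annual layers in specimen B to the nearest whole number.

Specimen A: after corrections the count is 23142 − 3 + 11 = 23150 annual layers.
A: 35676.5 mm over 23150 years gives 35676.5 / 23150 ≈ 1.541 mm/yr.
Specimen B: 8162.9 mm / 1.541 mm per year = 5297.14 years ≈ 5297 annual layers.

5297 annual layers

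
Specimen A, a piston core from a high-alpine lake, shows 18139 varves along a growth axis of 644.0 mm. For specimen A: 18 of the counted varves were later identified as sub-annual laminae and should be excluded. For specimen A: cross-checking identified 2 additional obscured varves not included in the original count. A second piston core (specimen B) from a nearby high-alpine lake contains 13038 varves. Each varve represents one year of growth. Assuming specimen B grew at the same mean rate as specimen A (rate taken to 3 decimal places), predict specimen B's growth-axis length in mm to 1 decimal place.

Specimen A: after corrections the count is 18139 − 18 + 2 = 18123 varves.
A: Extension rate ≈ 644.0 / 18123 = 0.036 mm per year.
B's length ≈ 0.036 × 13038 = 469.4 mm.

469.4 mm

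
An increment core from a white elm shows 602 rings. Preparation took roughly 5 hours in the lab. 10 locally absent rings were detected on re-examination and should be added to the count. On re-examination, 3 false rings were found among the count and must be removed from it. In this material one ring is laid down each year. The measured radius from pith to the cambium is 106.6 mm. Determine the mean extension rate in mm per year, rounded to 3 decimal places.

0.175 mm per year

After corrections the count is 602 − 3 + 10 = 609 rings.
Extension rate ≈ 106.6 / 609 = 0.175 mm per year.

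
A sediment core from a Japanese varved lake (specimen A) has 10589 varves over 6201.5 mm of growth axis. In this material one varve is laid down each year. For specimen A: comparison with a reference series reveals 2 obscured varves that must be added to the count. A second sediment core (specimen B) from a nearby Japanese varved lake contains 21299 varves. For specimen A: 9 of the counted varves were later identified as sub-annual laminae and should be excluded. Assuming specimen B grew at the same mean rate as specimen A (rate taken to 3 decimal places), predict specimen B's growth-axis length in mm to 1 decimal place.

12481.2 mm

Specimen A: after corrections the count is 10589 − 9 + 2 = 10582 varves.
A: Extension rate ≈ 6201.5 / 10582 = 0.586 mm per year.
B's length ≈ 0.586 × 21299 = 12481.2 mm.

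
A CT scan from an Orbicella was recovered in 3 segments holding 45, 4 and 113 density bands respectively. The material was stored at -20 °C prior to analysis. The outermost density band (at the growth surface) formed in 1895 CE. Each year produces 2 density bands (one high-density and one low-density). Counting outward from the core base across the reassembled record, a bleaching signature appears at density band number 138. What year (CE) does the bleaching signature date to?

1883 CE

Total density bands = 45 + 4 + 113 = 162.
The bleaching signature sits at density band 138 from the core base, so 162 − 138 = 24 density bands formed after it.
Dividing by 2 density bands per year: 24 / 2 = 12 years.
1895 − 12 = 1883 CE.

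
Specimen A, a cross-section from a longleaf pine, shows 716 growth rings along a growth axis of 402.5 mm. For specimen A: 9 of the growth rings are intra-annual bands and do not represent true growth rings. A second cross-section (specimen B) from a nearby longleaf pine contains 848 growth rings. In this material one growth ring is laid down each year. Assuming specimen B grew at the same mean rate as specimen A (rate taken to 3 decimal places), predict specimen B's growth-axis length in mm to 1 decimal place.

Specimen A: correcting the raw count gives 716 − 9 = 707 true growth rings.
A: 402.5 mm over 707 years gives 402.5 / 707 ≈ 0.569 mm/yr.
For B, 0.569 mm/year × 848 years = 482.5 mm.

482.5 mm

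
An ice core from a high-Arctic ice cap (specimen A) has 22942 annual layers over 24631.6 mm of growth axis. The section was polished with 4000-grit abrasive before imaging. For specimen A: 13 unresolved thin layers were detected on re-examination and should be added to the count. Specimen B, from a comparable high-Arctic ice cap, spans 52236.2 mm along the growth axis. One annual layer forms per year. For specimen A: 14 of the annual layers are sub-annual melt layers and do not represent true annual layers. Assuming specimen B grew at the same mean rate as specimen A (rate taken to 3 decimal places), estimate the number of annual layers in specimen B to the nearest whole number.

48637 annual layers

Specimen A: correcting the raw count gives 22942 − 14 + 13 = 22941 true annual layers.
A: Extension rate ≈ 24631.6 / 22941 = 1.074 mm/yr.
Specimen B: 52236.2 mm / 1.074 mm per year = 48637.06 years ≈ 48637 annual layers.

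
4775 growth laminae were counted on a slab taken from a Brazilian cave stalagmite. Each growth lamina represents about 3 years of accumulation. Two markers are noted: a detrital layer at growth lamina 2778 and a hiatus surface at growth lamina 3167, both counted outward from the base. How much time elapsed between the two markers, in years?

1167 years

3167 − 2778 = 389 growth laminae lie between the two events.
At 3 years per growth lamina, 389 × 3 = 1167 years.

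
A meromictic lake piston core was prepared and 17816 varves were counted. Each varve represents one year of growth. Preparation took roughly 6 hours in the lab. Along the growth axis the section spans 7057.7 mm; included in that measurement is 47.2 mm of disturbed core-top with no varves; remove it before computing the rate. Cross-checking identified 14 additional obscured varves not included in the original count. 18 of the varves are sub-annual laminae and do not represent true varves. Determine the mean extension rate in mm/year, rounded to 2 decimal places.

Adjusted count: 17816 − 18 + 14 = 17812 varves.
Net length = 7057.7 − 47.2 = 7010.5 mm.
Extension rate ≈ 7010.5 / 17812 = 0.39 mm/year.

0.39 mm/year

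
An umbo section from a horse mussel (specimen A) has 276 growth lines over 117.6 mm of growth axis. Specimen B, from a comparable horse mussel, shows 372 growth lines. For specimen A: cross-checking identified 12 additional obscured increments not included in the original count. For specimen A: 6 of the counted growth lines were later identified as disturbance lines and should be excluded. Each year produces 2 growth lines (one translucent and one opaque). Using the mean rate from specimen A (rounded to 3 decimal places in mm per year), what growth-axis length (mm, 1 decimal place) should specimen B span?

Specimen A: true growth line count = 276 − 6 + 12 = 282.
Specimen A: 282 growth lines at 2 per year is 282 / 2 = 141 years.
A: Mean rate = 117.6 mm / 141 years ≈ 0.834 mm per year.
Specimen B: with 2 growth lines per year, 372 / 2 = 186 years. Length of B = 0.834 × 186 = 155.1 mm.

155.1 mm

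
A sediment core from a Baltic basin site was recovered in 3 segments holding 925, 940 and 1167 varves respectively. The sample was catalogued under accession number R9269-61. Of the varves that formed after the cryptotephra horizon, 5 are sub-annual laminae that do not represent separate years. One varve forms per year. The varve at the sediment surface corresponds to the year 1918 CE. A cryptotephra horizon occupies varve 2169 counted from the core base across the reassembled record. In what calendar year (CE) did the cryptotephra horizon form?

1060 CE

Total varves = 925 + 940 + 1167 = 3032.
The cryptotephra horizon sits at varve 2169 from the core base, so 3032 − 2169 = 863 varves formed after it.
863 − 5 false = 858 true varves after the cryptotephra horizon.
1918 − 858 = 1060 CE.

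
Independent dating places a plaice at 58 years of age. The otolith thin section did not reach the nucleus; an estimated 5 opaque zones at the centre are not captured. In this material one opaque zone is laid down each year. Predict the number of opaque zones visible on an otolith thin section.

53 opaque zones

Expected opaque zones over 58 years: 58.
Less the 5 uncaptured opaque zones: 58 − 5 = 53.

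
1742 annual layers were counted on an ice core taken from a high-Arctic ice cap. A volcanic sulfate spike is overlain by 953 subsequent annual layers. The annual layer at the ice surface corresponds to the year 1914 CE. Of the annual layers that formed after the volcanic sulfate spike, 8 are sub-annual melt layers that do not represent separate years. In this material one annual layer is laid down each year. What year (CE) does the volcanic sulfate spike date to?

There are 953 annual layers younger than the volcanic sulfate spike.
Removing the 8 false annual layers leaves 953 − 8 = 945 true annual layers beyond the volcanic sulfate spike.
The annual layer at the ice surface is 1914 CE, so the volcanic sulfate spike dates to 1914 − 945 = 969 CE.

969 CE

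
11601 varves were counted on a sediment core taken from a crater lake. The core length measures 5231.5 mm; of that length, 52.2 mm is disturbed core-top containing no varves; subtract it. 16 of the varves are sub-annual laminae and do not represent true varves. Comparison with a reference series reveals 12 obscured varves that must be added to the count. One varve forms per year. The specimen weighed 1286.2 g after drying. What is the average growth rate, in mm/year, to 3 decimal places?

True varve count = 11601 − 16 + 12 = 11597.
Removing the 52.2 mm offcut leaves 5231.5 − 52.2 = 5179.3 mm.
Extension rate ≈ 5179.3 / 11597 = 0.447 mm/year.

0.447 mm/year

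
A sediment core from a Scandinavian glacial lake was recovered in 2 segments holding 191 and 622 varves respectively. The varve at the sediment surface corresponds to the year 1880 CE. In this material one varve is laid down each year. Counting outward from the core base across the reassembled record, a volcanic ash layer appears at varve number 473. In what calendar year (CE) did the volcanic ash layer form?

Total varves = 191 + 622 = 813.
The volcanic ash layer sits at varve 473 from the core base, so 813 − 473 = 340 varves formed after it.
The varve at the sediment surface is 1880 CE, so the volcanic ash layer dates to 1880 − 340 = 1540 CE.

1540 CE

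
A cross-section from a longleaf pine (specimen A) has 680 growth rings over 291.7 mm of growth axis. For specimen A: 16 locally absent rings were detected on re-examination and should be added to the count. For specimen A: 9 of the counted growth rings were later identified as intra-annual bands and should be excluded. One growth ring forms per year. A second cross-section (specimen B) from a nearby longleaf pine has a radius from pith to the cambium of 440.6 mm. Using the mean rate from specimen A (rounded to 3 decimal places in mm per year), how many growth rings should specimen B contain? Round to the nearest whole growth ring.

1037 growth rings

Specimen A: after corrections the count is 680 − 9 + 16 = 687 growth rings.
A: Mean rate = 291.7 mm / 687 years ≈ 0.425 mm/yr.
Specimen B: 440.6 mm / 0.425 mm per year = 1036.71 years ≈ 1037 growth rings.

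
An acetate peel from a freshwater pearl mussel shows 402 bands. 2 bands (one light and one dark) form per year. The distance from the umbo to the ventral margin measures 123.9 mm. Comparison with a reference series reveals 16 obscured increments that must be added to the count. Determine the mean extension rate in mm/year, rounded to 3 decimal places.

0.593 mm/year

Adjusted count: 402 + 16 = 418 bands.
418 bands at 2 per year is 418 / 2 = 209 years.
Mean rate = 123.9 mm / 209 years ≈ 0.593 mm/year.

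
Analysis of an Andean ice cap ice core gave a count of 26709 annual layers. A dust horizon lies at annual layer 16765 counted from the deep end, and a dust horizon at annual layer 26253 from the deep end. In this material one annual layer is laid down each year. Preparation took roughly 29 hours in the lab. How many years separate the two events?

The two markers are separated by 26253 − 16765 = 9488 annual layers.
That is 9488 years at one annual layer per year.

9488 years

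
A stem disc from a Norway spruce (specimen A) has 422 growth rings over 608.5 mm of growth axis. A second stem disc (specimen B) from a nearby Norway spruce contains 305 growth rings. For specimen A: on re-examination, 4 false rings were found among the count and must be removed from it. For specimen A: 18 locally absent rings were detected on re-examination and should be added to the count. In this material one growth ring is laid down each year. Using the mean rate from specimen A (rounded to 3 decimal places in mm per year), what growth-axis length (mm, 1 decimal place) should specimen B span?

425.8 mm

Specimen A: adjusted count: 422 − 4 + 18 = 436 growth rings.
A: Extension rate ≈ 608.5 / 436 = 1.396 mm/year.
Length of B = 1.396 × 305 = 425.8 mm.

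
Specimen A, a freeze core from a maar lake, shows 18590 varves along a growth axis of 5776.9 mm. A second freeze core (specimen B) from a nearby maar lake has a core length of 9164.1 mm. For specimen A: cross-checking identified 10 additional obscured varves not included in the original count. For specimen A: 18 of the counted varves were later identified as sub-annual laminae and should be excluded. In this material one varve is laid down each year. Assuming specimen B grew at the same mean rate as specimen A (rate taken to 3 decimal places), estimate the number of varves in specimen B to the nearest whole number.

29467 varves

Specimen A: adjusted count: 18590 − 18 + 10 = 18582 varves.
A: Extension rate ≈ 5776.9 / 18582 = 0.311 mm per year.
B spans 9164.1 / 0.311 = 29466.56 years ≈ 29467 varves.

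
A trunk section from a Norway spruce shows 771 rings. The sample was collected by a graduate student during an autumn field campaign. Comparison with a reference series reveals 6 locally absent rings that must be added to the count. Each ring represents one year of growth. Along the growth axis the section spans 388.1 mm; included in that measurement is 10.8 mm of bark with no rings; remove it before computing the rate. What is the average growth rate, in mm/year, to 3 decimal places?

True ring count = 771 + 6 = 777.
The growth record spans 388.1 − 10.8 = 377.3 mm.
377.3 mm over 777 years gives 377.3 / 777 ≈ 0.486 mm/year.

0.486 mm/year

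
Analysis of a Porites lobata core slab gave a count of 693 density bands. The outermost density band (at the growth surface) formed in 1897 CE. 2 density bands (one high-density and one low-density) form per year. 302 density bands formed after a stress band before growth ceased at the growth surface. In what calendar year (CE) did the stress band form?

There are 302 density bands younger than the stress band.
Dividing by 2 density bands per year: 302 / 2 = 151 years.
1897 − 151 = 1746 CE.

1746 CE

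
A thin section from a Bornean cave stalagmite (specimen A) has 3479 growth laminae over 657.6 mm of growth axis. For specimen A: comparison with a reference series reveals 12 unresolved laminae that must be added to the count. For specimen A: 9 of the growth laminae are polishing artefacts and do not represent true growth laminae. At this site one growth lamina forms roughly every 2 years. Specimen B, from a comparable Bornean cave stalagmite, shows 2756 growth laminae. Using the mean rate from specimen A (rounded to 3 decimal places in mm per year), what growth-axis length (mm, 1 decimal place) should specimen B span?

518.1 mm

Specimen A: adjusted count: 3479 − 9 + 12 = 3482 growth laminae.
Specimen A: 3482 growth laminae at 2 years each span 3482 × 2 = 6964 years.
A: Mean rate = 657.6 mm / 6964 years ≈ 0.094 mm per year.
Specimen B: at 2 years per growth lamina, 2756 × 2 = 5512 years. B's length ≈ 0.094 × 5512 = 518.1 mm.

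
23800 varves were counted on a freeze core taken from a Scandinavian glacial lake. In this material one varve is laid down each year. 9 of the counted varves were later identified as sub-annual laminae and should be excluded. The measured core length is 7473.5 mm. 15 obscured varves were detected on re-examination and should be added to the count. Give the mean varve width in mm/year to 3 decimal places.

After corrections the count is 23800 − 9 + 15 = 23806 varves.
Mean rate = 7473.5 mm / 23806 years ≈ 0.314 mm/year.

0.314 mm/year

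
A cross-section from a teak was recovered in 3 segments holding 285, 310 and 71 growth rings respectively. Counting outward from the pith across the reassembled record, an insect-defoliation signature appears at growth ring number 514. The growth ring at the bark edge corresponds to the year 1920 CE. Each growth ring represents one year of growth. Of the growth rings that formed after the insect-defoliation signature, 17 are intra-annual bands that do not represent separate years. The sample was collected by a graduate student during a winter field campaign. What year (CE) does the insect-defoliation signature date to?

1785 CE

Total growth rings = 285 + 310 + 71 = 666.
666 − 514 = 152 growth rings lie beyond the insect-defoliation signature toward the bark edge.
Removing the 17 false growth rings leaves 152 − 17 = 135 true growth rings beyond the insect-defoliation signature.
The growth ring at the bark edge is 1920 CE, so the insect-defoliation signature dates to 1920 − 135 = 1785 CE.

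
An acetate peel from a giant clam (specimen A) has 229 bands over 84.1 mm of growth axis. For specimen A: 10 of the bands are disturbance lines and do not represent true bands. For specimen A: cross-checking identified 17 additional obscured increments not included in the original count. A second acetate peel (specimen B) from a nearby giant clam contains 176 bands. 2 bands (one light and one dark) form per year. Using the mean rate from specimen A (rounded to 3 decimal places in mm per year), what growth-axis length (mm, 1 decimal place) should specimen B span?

Specimen A: correcting the raw count gives 229 − 10 + 17 = 236 true bands.
Specimen A: dividing by 2 bands per year: 236 / 2 = 118 years.
A: Extension rate ≈ 84.1 / 118 = 0.713 mm/year.
Specimen B: 176 bands at 2 per year is 176 / 2 = 88 years. B's length ≈ 0.713 × 88 = 62.7 mm.

62.7 mm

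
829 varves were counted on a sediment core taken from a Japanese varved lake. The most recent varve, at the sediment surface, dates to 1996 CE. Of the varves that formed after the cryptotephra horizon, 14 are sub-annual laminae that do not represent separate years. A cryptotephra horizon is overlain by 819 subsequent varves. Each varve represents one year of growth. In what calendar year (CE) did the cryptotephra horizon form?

1191 CE

819 varves formed after the cryptotephra horizon.
819 − 14 false = 805 true varves after the cryptotephra horizon.
1996 − 805 = 1191 CE.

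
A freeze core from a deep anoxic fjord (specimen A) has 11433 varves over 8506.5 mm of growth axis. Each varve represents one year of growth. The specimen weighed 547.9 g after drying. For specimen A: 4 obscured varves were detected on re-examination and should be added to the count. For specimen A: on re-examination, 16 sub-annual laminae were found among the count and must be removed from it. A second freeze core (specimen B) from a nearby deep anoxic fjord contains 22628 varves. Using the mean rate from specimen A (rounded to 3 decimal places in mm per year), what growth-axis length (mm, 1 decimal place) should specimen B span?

16857.9 mm

Specimen A: after corrections the count is 11433 − 16 + 4 = 11421 varves.
A: 8506.5 mm over 11421 years gives 8506.5 / 11421 ≈ 0.745 mm/year.
For B, 0.745 mm/year × 22628 years = 16857.9 mm.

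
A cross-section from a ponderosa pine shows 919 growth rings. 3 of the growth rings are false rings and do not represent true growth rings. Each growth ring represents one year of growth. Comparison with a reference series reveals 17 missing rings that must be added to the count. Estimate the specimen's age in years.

933 yr

After corrections the count is 919 − 3 + 17 = 933 growth rings.
One growth ring per year makes the duration 933 years.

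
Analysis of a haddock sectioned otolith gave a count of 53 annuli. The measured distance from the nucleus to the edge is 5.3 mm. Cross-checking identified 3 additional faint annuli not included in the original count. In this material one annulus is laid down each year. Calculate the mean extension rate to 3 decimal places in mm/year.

0.095 mm/year

True annulus count = 53 + 3 = 56.
5.3 mm over 56 years gives 5.3 / 56 ≈ 0.095 mm/year.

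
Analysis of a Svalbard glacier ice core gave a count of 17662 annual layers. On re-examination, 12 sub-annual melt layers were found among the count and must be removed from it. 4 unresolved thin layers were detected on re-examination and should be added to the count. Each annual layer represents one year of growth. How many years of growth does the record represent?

17654 years

True annual layer count = 17662 − 12 + 4 = 17654.
At one annual layer per year, that is 17654 years.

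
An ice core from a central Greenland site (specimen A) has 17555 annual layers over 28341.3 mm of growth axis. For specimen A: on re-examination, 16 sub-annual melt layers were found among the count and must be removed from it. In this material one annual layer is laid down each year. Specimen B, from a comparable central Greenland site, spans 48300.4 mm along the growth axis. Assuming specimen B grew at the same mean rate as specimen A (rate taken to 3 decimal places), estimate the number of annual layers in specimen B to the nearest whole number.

Specimen A: correcting the raw count gives 17555 − 16 = 17539 true annual layers.
A: Extension rate ≈ 28341.3 / 17539 = 1.616 mm per year.
Specimen B: 48300.4 mm / 1.616 mm per year = 29888.86 years ≈ 29889 annual layers.

29889 annual layers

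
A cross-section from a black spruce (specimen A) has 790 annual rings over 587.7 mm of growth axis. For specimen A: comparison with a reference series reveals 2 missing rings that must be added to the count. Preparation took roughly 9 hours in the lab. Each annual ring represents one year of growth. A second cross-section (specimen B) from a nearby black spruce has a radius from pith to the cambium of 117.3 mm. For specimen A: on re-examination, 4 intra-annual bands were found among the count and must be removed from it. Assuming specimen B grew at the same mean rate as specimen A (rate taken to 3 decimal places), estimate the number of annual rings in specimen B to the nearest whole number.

Specimen A: after corrections the count is 790 − 4 + 2 = 788 annual rings.
A: 587.7 mm over 788 years gives 587.7 / 788 ≈ 0.746 mm per year.
For B, 117.3 / 0.746 = 157.24 years ≈ 157 annual rings.

157 annual rings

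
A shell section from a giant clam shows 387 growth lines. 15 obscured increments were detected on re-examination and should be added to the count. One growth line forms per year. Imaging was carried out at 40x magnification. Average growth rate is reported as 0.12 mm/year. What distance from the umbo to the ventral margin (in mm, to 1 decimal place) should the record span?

Correcting the raw count gives 387 + 15 = 402 true growth lines.
Length ≈ 0.12 × 402 = 48.2 mm.

48.2 mm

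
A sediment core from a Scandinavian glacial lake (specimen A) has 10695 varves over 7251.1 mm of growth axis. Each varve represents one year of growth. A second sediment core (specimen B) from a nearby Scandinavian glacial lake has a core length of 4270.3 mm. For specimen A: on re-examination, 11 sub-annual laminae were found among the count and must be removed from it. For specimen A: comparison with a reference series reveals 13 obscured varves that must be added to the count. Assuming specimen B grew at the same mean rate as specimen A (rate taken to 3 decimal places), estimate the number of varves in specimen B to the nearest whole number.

Specimen A: adjusted count: 10695 − 11 + 13 = 10697 varves.
A: Extension rate ≈ 7251.1 / 10697 = 0.678 mm/yr.
Specimen B: 4270.3 mm / 0.678 mm per year = 6298.38 years ≈ 6298 varves.

6298 varves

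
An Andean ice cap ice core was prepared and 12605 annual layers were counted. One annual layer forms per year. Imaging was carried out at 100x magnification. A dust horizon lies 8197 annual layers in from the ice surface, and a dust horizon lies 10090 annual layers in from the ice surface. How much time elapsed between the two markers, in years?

1893 years

Separation: 10090 − 8197 = 1893 annual layers.
That is 1893 years at one annual layer per year.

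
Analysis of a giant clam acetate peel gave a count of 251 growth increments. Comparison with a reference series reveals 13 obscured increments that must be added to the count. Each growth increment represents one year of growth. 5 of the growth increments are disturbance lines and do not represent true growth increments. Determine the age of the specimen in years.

Adjusted count: 251 − 5 + 13 = 259 growth increments.
With a one-to-one growth increment periodicity this is 259 years.

259 years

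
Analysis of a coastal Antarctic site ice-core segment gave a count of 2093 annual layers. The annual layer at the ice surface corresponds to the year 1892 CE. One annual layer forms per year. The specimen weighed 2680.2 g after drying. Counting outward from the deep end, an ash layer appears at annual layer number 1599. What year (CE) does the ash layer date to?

1398 CE

2093 − 1599 = 494 annual layers lie beyond the ash layer toward the ice surface.
Counting back 494 years from 1892 CE places the ash layer in 1892 − 494 = 1398 CE.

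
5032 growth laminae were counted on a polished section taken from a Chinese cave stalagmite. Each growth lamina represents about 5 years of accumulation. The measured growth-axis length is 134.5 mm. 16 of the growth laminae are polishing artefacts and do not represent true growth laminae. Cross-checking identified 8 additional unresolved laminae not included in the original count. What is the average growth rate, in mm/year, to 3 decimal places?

0.005 mm/year

Adjusted count: 5032 − 16 + 8 = 5024 growth laminae.
Multiplying by 5 years per growth lamina: 5024 × 5 = 25120 years.
Extension rate ≈ 134.5 / 25120 = 0.005 mm/year.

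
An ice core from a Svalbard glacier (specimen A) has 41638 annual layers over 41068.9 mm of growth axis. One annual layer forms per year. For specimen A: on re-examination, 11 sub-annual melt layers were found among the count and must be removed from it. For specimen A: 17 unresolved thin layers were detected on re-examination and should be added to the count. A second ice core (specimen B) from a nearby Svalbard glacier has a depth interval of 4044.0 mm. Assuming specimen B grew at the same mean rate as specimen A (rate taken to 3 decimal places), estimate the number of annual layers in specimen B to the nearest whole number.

Specimen A: after corrections the count is 41638 − 11 + 17 = 41644 annual layers.
A: Extension rate ≈ 41068.9 / 41644 = 0.986 mm per year.
Specimen B: 4044.0 mm / 0.986 mm per year = 4101.42 years ≈ 4101 annual layers.

4101 annual layers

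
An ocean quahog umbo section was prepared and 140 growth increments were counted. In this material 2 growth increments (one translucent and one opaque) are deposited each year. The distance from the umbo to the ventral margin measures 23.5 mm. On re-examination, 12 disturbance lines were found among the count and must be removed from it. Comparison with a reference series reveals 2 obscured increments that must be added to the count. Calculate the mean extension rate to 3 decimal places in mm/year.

0.362 mm/year

True growth increment count = 140 − 12 + 2 = 130.
Dividing by 2 growth increments per year: 130 / 2 = 65 years.
23.5 mm over 65 years gives 23.5 / 65 ≈ 0.362 mm/year.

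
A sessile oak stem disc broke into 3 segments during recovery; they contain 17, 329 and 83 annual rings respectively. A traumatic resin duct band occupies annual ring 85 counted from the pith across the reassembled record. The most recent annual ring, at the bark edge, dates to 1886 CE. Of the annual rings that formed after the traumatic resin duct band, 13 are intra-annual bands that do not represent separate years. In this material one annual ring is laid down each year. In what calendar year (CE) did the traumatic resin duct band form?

1555 CE

Total annual rings = 17 + 329 + 83 = 429.
429 − 85 = 344 annual rings lie beyond the traumatic resin duct band toward the bark edge.
Excluding 13 false annual rings: 344 − 13 = 331.
The annual ring at the bark edge is 1886 CE, so the traumatic resin duct band dates to 1886 − 331 = 1555 CE.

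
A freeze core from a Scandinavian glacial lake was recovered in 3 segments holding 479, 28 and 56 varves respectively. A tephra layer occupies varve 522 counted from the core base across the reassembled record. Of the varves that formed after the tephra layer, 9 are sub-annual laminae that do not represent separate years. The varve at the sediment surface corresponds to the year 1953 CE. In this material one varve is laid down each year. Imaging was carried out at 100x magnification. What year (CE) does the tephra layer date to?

Total varves = 479 + 28 + 56 = 563.
Between varve 522 and the sediment surface there are 563 − 522 = 41 varves.
41 − 9 false = 32 true varves after the tephra layer.
The varve at the sediment surface is 1953 CE, so the tephra layer dates to 1953 − 32 = 1921 CE.

1921 CE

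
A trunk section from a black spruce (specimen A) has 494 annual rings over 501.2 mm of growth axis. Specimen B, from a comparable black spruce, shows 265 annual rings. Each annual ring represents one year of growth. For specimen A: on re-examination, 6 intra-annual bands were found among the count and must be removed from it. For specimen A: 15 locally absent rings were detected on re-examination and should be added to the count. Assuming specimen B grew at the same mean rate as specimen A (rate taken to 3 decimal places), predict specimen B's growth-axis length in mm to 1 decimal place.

263.9 mm

Specimen A: correcting the raw count gives 494 − 6 + 15 = 503 true annual rings.
A: Extension rate ≈ 501.2 / 503 = 0.996 mm/year.
Length of B = 0.996 × 265 = 263.9 mm.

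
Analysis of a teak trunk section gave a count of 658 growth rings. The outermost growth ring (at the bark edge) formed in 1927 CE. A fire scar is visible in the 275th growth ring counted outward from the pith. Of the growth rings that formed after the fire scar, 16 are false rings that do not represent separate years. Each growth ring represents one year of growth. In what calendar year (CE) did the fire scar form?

1560 CE

The fire scar sits at growth ring 275 from the pith, so 658 − 275 = 383 growth rings formed after it.
Excluding 16 false growth rings: 383 − 16 = 367.
The growth ring at the bark edge is 1927 CE, so the fire scar dates to 1927 − 367 = 1560 CE.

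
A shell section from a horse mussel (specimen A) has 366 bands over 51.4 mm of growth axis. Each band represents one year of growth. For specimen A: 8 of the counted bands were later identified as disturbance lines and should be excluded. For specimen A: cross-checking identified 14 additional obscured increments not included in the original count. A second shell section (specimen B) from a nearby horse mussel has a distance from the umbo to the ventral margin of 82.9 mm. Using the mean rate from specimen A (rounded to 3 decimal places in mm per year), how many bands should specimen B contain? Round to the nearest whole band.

Specimen A: adjusted count: 366 − 8 + 14 = 372 bands.
A: Mean rate = 51.4 mm / 372 years ≈ 0.138 mm/year.
Specimen B: 82.9 mm / 0.138 mm per year = 600.72 years ≈ 601 bands.

601 bands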